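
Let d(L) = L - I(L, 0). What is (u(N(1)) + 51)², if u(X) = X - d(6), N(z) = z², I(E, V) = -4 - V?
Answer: 1764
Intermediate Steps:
d(L) = 4 + L (d(L) = L - (-4 - 1*0) = L - (-4 + 0) = L - 1*(-4) = L + 4 = 4 + L)
u(X) = -10 + X (u(X) = X - (4 + 6) = X - 1*10 = X - 10 = -10 + X)
(u(N(1)) + 51)² = ((-10 + 1²) + 51)² = ((-10 + 1) + 51)² = (-9 + 51)² = 42² = 1764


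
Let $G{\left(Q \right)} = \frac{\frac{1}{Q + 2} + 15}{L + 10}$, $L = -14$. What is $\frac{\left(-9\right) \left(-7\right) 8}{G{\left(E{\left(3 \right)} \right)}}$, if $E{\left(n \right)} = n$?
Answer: $- \frac{2520}{19} \approx -132.63$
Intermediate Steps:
$G{\left(Q \right)} = - \frac{15}{4} - \frac{1}{4 \left(2 + Q\right)}$ ($G{\left(Q \right)} = \frac{\frac{1}{Q + 2} + 15}{-14 + 10} = \frac{\frac{1}{2 + Q} + 15}{-4} = \left(15 + \frac{1}{2 + Q}\right) \left(- \frac{1}{4}\right) = - \frac{15}{4} - \frac{1}{4 \left(2 + Q\right)}$)
$\frac{\left(-9\right) \left(-7\right) 8}{G{\left(E{\left(3 \right)} \right)}} = \frac{\left(-9\right) \left(-7\right) 8}{\frac{1}{4} \frac{1}{2 + 3} \left(-31 - 45\right)} = \frac{63 \cdot 8}{\frac{1}{4} \cdot \frac{1}{5} \left(-31 - 45\right)} = \frac{504}{\frac{1}{4} \cdot \frac{1}{5} \left(-76\right)} = \frac{504}{- \frac{19}{5}} = 504 \left(- \frac{5}{19}\right) = - \frac{2520}{19}$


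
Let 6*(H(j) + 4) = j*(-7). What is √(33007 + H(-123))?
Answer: √132586/2 ≈ 182.06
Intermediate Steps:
H(j) = -4 - 7*j/6 (H(j) = -4 + (j*(-7))/6 = -4 + (-7*j)/6 = -4 - 7*j/6)
√(33007 + H(-123)) = √(33007 + (-4 - 7/6*(-123))) = √(33007 + (-4 + 287/2)) = √(33007 + 279/2) = √(66293/2) = √132586/2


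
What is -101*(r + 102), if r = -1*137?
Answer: 3535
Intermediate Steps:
r = -137
-101*(r + 102) = -101*(-137 + 102) = -101*(-35) = 3535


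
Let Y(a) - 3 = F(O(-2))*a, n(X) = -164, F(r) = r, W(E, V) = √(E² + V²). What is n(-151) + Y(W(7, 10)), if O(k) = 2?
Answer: -161 + 2*√149 ≈ -136.59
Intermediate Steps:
Y(a) = 3 + 2*a
n(-151) + Y(W(7, 10)) = -164 + (3 + 2*√(7² + 10²)) = -164 + (3 + 2*√(49 + 100)) = -164 + (3 + 2*√149) = -161 + 2*√149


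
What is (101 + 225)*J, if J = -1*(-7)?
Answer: 2282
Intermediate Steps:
J = 7
(101 + 225)*J = (101 + 225)*7 = 326*7 = 2282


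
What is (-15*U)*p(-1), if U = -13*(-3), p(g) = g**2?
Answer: -585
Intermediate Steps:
U = 39
(-15*U)*p(-1) = -15*39*(-1)**2 = -585*1 = -585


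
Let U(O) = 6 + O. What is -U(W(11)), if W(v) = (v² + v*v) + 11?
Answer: -259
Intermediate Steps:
W(v) = 11 + 2*v² (W(v) = (v² + v²) + 11 = 2*v² + 11 = 11 + 2*v²)
-U(W(11)) = -(6 + (11 + 2*11²)) = -(6 + (11 + 2*121)) = -(6 + (11 + 242)) = -(6 + 253) = -1*259 = -259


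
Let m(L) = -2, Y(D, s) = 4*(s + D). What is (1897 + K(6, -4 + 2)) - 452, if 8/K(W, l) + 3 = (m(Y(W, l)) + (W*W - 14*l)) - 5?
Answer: 39019/27 ≈ 1445.1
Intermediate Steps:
Y(D, s) = 4*D + 4*s (Y(D, s) = 4*(D + s) = 4*D + 4*s)
K(W, l) = 8/(-10 + W**2 - 14*l) (K(W, l) = 8/(-3 + ((-2 + (W*W - 14*l)) - 5)) = 8/(-3 + ((-2 + (W**2 - 14*l)) - 5)) = 8/(-3 + ((-2 + W**2 - 14*l) - 5)) = 8/(-3 + (-7 + W**2 - 14*l)) = 8/(-10 + W**2 - 14*l))
(1897 + K(6, -4 + 2)) - 452 = (1897 - 8/(10 - 1*6**2 + 14*(-4 + 2))) - 452 = (1897 - 8/(10 - 1*36 + 14*(-2))) - 452 = (1897 - 8/(10 - 36 - 28)) - 452 = (1897 - 8/(-54)) - 452 = (1897 - 8*(-1/54)) - 452 = (1897 + 4/27) - 452 = 51223/27 - 452 = 39019/27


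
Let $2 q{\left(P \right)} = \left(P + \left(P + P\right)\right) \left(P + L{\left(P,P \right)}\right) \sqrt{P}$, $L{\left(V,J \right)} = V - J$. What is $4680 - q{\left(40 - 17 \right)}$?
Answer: $4680 - \frac{1587 \sqrt{23}}{2} \approx 874.51$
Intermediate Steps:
$q{\left(P \right)} = \frac{3 P^{\frac{5}{2}}}{2}$ ($q{\left(P \right)} = \frac{\left(P + \left(P + P\right)\right) \left(P + \left(P - P\right)\right) \sqrt{P}}{2} = \frac{\left(P + 2 P\right) \left(P + 0\right) \sqrt{P}}{2} = \frac{3 P P \sqrt{P}}{2} = \frac{3 P^{2} \sqrt{P}}{2} = \frac{3 P^{\frac{5}{2}}}{2}$)
$4680 - q{\left(40 - 17 \right)} = 4680 - \frac{3 \left(40 - 17\right)^{\frac{5}{2}}}{2} = 4680 - \frac{3 \cdot 23^{\frac{5}{2}}}{2} = 4680 - \frac{3 \cdot 529 \sqrt{23}}{2} = 4680 - \frac{1587 \sqrt{23}}{2}$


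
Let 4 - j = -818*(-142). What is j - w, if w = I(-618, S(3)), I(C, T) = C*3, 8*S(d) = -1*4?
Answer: -114298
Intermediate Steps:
S(d) = -½ (S(d) = (-1*4)/8 = (⅛)*(-4) = -½)
I(C, T) = 3*C
w = -1854 (w = 3*(-618) = -1854)
j = -116152 (j = 4 - (-818)*(-142) = 4 - 1*116156 = 4 - 116156 = -116152)
j - w = -116152 - 1*(-1854) = -116152 + 1854 = -114298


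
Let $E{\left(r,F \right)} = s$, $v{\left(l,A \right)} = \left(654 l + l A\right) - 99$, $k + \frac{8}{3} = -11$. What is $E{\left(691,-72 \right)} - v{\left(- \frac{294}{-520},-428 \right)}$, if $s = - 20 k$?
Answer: $\frac{95377}{390} \approx 244.56$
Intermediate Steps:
$k = - \frac{41}{3}$ ($k = - \frac{8}{3} - 11 = - \frac{41}{3} \approx -13.667$)
$v{\left(l,A \right)} = -99 + 654 l + A l$ ($v{\left(l,A \right)} = \left(654 l + A l\right) - 99 = -99 + 654 l + A l$)
$s = \frac{820}{3}$ ($s = \left(-20\right) \left(- \frac{41}{3}\right) = \frac{820}{3} \approx 273.33$)
$E{\left(r,F \right)} = \frac{820}{3}$
$E{\left(691,-72 \right)} - v{\left(- \frac{294}{-520},-428 \right)} = \frac{820}{3} - \left(-99 + 654 \left(- \frac{294}{-520}\right) - 428 \left(- \frac{294}{-520}\right)\right) = \frac{820}{3} - \left(-99 + 654 \left(\left(-294\right) \left(- \frac{1}{520}\right)\right) - 428 \left(\left(-294\right) \left(- \frac{1}{520}\right)\right)\right) = \frac{820}{3} - \left(-99 + 654 \cdot \frac{147}{260} - \frac{15729}{65}\right) = \frac{820}{3} - \left(-99 + \frac{48069}{130} - \frac{15729}{65}\right) = \frac{820}{3} - \frac{3741}{130} = \frac{95377}{390}$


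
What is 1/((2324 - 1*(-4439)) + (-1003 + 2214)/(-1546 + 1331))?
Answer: 215/1452834 ≈ 0.00014799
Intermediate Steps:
1/((2324 - 1*(-4439)) + (-1003 + 2214)/(-1546 + 1331)) = 1/((2324 + 4439) + 1211/(-215)) = 1/(6763 + 1211*(-1/215)) = 1/(6763 - 1211/215) = 1/(1452834/215) = 215/1452834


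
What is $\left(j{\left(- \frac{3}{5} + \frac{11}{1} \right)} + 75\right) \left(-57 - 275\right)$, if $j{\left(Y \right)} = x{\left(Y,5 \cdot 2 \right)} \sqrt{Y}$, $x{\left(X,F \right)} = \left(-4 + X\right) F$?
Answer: $-24900 - \frac{42496 \sqrt{65}}{5} \approx -93423.0$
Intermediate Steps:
$x{\left(X,F \right)} = F \left(-4 + X\right)$
$j{\left(Y \right)} = \sqrt{Y} \left(-40 + 10 Y\right)$ ($j{\left(Y \right)} = 5 \cdot 2 \left(-4 + Y\right) \sqrt{Y} = 10 \left(-4 + Y\right) \sqrt{Y} = \left(-40 + 10 Y\right) \sqrt{Y} = \sqrt{Y} \left(-40 + 10 Y\right)$)
$\left(j{\left(- \frac{3}{5} + \frac{11}{1} \right)} + 75\right) \left(-57 - 275\right) = \left(10 \sqrt{- \frac{3}{5} + \frac{11}{1}} \left(-4 + \left(- \frac{3}{5} + \frac{11}{1}\right)\right) + 75\right) \left(-57 - 275\right) = \left(10 \sqrt{\left(-3\right) \frac{1}{5} + 11 \cdot 1} \left(-4 + \left(\left(-3\right) \frac{1}{5} + 11 \cdot 1\right)\right) + 75\right) \left(-332\right) = \left(10 \sqrt{- \frac{3}{5} + 11} \left(-4 + \left(- \frac{3}{5} + 11\right)\right) + 75\right) \left(-332\right) = \left(10 \sqrt{\frac{52}{5}} \left(-4 + \frac{52}{5}\right) + 75\right) \left(-332\right) = \left(10 \frac{2 \sqrt{65}}{5} \cdot \frac{32}{5} + 75\right) \left(-332\right) = \left(\frac{128 \sqrt{65}}{5} + 75\right) \left(-332\right) = \left(75 + \frac{128 \sqrt{65}}{5}\right) \left(-332\right) = -24900 - \frac{42496 \sqrt{65}}{5}$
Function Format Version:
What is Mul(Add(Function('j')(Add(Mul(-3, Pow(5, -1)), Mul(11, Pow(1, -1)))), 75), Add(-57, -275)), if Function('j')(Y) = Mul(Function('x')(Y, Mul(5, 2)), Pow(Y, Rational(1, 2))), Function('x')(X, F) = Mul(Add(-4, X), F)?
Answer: Add(-24900, Mul(Rational(-42496, 5), Pow(65, Rational(1, 2)))) ≈ -93423.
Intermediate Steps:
Function('x')(X, F) = Mul(F, Add(-4, X))
Function('j')(Y) = Mul(Pow(Y, Rational(1, 2)), Add(-40, Mul(10, Y))) (Function('j')(Y) = Mul(Mul(Mul(5, 2), Add(-4, Y)), Pow(Y, Rational(1, 2))) = Mul(Mul(10, Add(-4, Y)), Pow(Y, Rational(1, 2))) = Mul(Add(-40, Mul(10, Y)), Pow(Y, Rational(1, 2))) = Mul(Pow(Y, Rational(1, 2)), Add(-40, Mul(10, Y))))
Mul(Add(Function('j')(Add(Mul(-3, Pow(5, -1)), Mul(11, Pow(1, -1)))), 75), Add(-57, -275)) = Mul(Add(Mul(10, Pow(Add(Mul(-3, Pow(5, -1)), Mul(11, Pow(1, -1))), Rational(1, 2)), Add(-4, Add(Mul(-3, Pow(5, -1)), Mul(11, Pow(1, -1))))), 75), Add(-57, -275)) = Mul(Add(Mul(10, Pow(Add(Mul(-3, Rational(1, 5)), Mul(11, 1)), Rational(1, 2)), Add(-4, Add(Mul(-3, Rational(1, 5)), Mul(11, 1)))), 75), -332) = Mul(Add(Mul(10, Pow(Add(Rational(-3, 5), 11), Rational(1, 2)), Add(-4, Add(Rational(-3, 5), 11))), 75), -332) = Mul(Add(Mul(10, Pow(Rational(52, 5), Rational(1, 2)), Add(-4, Rational(52, 5))), 75), -332) = Mul(Add(Mul(10, Mul(Rational(2, 5), Pow(65, Rational(1, 2))), Rational(32, 5)), 75), -332) = Mul(Add(Mul(Rational(128, 5), Pow(65, Rational(1, 2))), 75), -332) = Mul(Add(75, Mul(Rational(128, 5), Pow(65, Rational(1, 2)))), -332) = Add(-24900, Mul(Rational(-42496, 5), Pow(65, Rational(1, 2))))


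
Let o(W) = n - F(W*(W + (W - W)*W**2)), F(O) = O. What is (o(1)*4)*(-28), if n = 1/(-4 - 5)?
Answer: 1120/9 ≈ 124.44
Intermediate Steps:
n = -1/9 (n = 1/(-9) = -1/9 ≈ -0.11111)
o(W) = -1/9 - W**2 (o(W) = -1/9 - W*(W + (W - W)*W**2) = -1/9 - W*(W + 0*W**2) = -1/9 - W*(W + 0) = -1/9 - W*W = -1/9 - W**2)
(o(1)*4)*(-28) = ((-1/9 - 1*1**2)*4)*(-28) = ((-1/9 - 1*1)*4)*(-28) = ((-1/9 - 1)*4)*(-28) = -10/9*4*(-28) = -40/9*(-28) = 1120/9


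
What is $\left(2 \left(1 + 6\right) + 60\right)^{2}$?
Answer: $5476$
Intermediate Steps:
$\left(2 \left(1 + 6\right) + 60\right)^{2} = \left(2 \cdot 7 + 60\right)^{2} = \left(14 + 60\right)^{2} = 74^{2} = 5476$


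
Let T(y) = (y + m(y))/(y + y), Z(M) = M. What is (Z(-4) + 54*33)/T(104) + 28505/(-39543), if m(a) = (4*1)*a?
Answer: 140472383/197715 ≈ 710.48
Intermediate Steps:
m(a) = 4*a
T(y) = 5/2 (T(y) = (y + 4*y)/(y + y) = (5*y)/((2*y)) = (5*y)*(1/(2*y)) = 5/2)
(Z(-4) + 54*33)/T(104) + 28505/(-39543) = (-4 + 54*33)/(5/2) + 28505/(-39543) = (-4 + 1782)*(⅖) + 28505*(-1/39543) = 1778*(⅖) - 28505/39543 = 3556/5 - 28505/39543 = 140472383/197715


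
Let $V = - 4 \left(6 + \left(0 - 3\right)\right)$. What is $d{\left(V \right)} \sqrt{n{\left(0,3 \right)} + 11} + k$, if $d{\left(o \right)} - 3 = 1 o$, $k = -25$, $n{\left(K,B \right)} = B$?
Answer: $-25 - 9 \sqrt{14} \approx -58.675$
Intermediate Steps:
$V = -12$ ($V = - 4 \left(6 + \left(0 - 3\right)\right) = - 4 \left(6 - 3\right) = \left(-4\right) 3 = -12$)
$d{\left(o \right)} = 3 + o$ ($d{\left(o \right)} = 3 + 1 o = 3 + o$)
$d{\left(V \right)} \sqrt{n{\left(0,3 \right)} + 11} + k = \left(3 - 12\right) \sqrt{3 + 11} - 25 = - 9 \sqrt{14} - 25 = -25 - 9 \sqrt{14}$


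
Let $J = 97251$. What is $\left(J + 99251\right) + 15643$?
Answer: $212145$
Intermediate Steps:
$\left(J + 99251\right) + 15643 = \left(97251 + 99251\right) + 15643 = 196502 + 15643 = 212145$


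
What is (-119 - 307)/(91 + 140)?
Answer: -142/77 ≈ -1.8442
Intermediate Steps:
(-119 - 307)/(91 + 140) = -426/231 = -426*1/231 = -142/77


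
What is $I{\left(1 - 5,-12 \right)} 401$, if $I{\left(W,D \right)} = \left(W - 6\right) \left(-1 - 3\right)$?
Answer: $16040$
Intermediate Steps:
$I{\left(W,D \right)} = 24 - 4 W$ ($I{\left(W,D \right)} = \left(-6 + W\right) \left(-4\right) = 24 - 4 W$)
$I{\left(1 - 5,-12 \right)} 401 = \left(24 - 4 \left(1 - 5\right)\right) 401 = \left(24 - -16\right) 401 = \left(24 + 16\right) 401 = 40 \cdot 401 = 16040$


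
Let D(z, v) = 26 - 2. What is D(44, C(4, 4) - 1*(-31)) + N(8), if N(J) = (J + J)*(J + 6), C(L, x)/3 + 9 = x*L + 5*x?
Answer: 248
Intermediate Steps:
C(L, x) = -27 + 15*x + 3*L*x (C(L, x) = -27 + 3*(x*L + 5*x) = -27 + 3*(L*x + 5*x) = -27 + 3*(5*x + L*x) = -27 + (15*x + 3*L*x) = -27 + 15*x + 3*L*x)
N(J) = 2*J*(6 + J) (N(J) = (2*J)*(6 + J) = 2*J*(6 + J))
D(z, v) = 24
D(44, C(4, 4) - 1*(-31)) + N(8) = 24 + 2*8*(6 + 8) = 24 + 2*8*14 = 24 + 224 = 248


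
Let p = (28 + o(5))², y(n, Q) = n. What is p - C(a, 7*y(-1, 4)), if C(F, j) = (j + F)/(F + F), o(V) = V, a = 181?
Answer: 197022/181 ≈ 1088.5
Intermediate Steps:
C(F, j) = (F + j)/(2*F) (C(F, j) = (F + j)/((2*F)) = (F + j)*(1/(2*F)) = (F + j)/(2*F))
p = 1089 (p = (28 + 5)² = 33² = 1089)
p - C(a, 7*y(-1, 4)) = 1089 - (181 + 7*(-1))/(2*181) = 1089 - (181 - 7)/(2*181) = 1089 - 174/(2*181) = 1089 - 1*87/181 = 1089 - 87/181 = 197022/181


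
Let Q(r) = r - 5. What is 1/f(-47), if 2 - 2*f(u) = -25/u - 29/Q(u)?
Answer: 4888/2225 ≈ 2.1969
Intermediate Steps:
Q(r) = -5 + r
f(u) = 1 + 25/(2*u) + 29/(2*(-5 + u)) (f(u) = 1 - (-25/u - 29/(-5 + u))/2 = 1 - (-29/(-5 + u) - 25/u)/2 = 1 + (25/(2*u) + 29/(2*(-5 + u))) = 1 + 25/(2*u) + 29/(2*(-5 + u)))
1/f(-47) = 1/((-125/2 + (-47)² + 22*(-47))/((-47)*(-5 - 47))) = 1/(-1/47*(-125/2 + 2209 - 1034)/(-52)) = 1/(-1/47*(-1/52)*2225/2) = 1/(2225/4888) = 4888/2225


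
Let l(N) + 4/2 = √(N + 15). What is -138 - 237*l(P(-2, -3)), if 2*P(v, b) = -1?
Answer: 336 - 237*√58/2 ≈ -566.47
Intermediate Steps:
P(v, b) = -½ (P(v, b) = (½)*(-1) = -½)
l(N) = -2 + √(15 + N) (l(N) = -2 + √(N + 15) = -2 + √(15 + N))
-138 - 237*l(P(-2, -3)) = -138 - 237*(-2 + √(15 - ½)) = -138 - 237*(-2 + √(29/2)) = -138 - 237*(-2 + √58/2) = -138 + (474 - 237*√58/2) = 336 - 237*√58/2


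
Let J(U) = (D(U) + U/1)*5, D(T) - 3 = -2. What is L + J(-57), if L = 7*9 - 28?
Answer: -245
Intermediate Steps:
D(T) = 1 (D(T) = 3 - 2 = 1)
L = 35 (L = 63 - 28 = 35)
J(U) = 5 + 5*U (J(U) = (1 + U/1)*5 = (1 + U*1)*5 = (1 + U)*5 = 5 + 5*U)
L + J(-57) = 35 + (5 + 5*(-57)) = 35 + (5 - 285) = 35 - 280 = -245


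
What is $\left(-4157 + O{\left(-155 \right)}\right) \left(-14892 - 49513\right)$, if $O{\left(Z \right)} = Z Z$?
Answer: $-1279598540$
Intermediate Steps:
$O{\left(Z \right)} = Z^{2}$
$\left(-4157 + O{\left(-155 \right)}\right) \left(-14892 - 49513\right) = \left(-4157 + \left(-155\right)^{2}\right) \left(-14892 - 49513\right) = \left(-4157 + 24025\right) \left(-64405\right) = 19868 \left(-64405\right) = -1279598540$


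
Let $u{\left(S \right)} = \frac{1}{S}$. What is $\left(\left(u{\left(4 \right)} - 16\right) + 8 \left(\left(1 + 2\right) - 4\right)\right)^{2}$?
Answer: $\frac{9025}{16} \approx 564.06$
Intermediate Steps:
$\left(\left(u{\left(4 \right)} - 16\right) + 8 \left(\left(1 + 2\right) - 4\right)\right)^{2} = \left(\left(\frac{1}{4} - 16\right) + 8 \left(\left(1 + 2\right) - 4\right)\right)^{2} = \left(\left(\frac{1}{4} - 16\right) + 8 \left(3 - 4\right)\right)^{2} = \left(- \frac{63}{4} + 8 \left(-1\right)\right)^{2} = \left(- \frac{63}{4} - 8\right)^{2} = \left(- \frac{95}{4}\right)^{2} = \frac{9025}{16}$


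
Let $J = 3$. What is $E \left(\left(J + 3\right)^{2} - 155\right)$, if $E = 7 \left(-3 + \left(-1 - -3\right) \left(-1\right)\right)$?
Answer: $4165$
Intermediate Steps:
$E = -35$ ($E = 7 \left(-3 + \left(-1 + 3\right) \left(-1\right)\right) = 7 \left(-3 + 2 \left(-1\right)\right) = 7 \left(-3 - 2\right) = 7 \left(-5\right) = -35$)
$E \left(\left(J + 3\right)^{2} - 155\right) = - 35 \left(\left(3 + 3\right)^{2} - 155\right) = - 35 \left(6^{2} - 155\right) = - 35 \left(36 - 155\right) = \left(-35\right) \left(-119\right) = 4165$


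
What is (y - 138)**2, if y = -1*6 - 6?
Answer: 22500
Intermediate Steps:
y = -12 (y = -6 - 6 = -12)
(y - 138)**2 = (-12 - 138)**2 = (-150)**2 = 22500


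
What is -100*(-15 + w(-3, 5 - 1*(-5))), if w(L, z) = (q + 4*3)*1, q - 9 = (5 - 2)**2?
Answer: -1500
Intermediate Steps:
q = 18 (q = 9 + (5 - 2)**2 = 9 + 3**2 = 9 + 9 = 18)
w(L, z) = 30 (w(L, z) = (18 + 4*3)*1 = (18 + 12)*1 = 30*1 = 30)
-100*(-15 + w(-3, 5 - 1*(-5))) = -100*(-15 + 30) = -100*15 = -1500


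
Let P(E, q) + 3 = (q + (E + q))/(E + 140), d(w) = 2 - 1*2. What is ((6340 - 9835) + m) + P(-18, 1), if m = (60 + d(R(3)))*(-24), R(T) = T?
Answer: -301226/61 ≈ -4938.1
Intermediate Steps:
d(w) = 0 (d(w) = 2 - 2 = 0)
P(E, q) = -3 + (E + 2*q)/(140 + E) (P(E, q) = -3 + (q + (E + q))/(E + 140) = -3 + (E + 2*q)/(140 + E))
m = -1440 (m = (60 + 0)*(-24) = 60*(-24) = -1440)
((6340 - 9835) + m) + P(-18, 1) = ((6340 - 9835) - 1440) + 2*(-210 + 1 - 1*(-18))/(140 - 18) = (-3495 - 1440) + 2*(-210 + 1 + 18)/122 = -4935 + 2*(1/122)*(-191) = -4935 - 191/61 = -301226/61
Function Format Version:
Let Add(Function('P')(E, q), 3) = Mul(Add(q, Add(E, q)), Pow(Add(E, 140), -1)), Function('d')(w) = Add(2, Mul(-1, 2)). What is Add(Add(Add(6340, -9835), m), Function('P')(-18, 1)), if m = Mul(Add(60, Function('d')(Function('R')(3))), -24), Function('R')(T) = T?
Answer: Rational(-301226, 61) ≈ -4938.1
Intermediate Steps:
Function('d')(w) = 0 (Function('d')(w) = Add(2, -2) = 0)
Function('P')(E, q) = Add(-3, Mul(Pow(Add(140, E), -1), Add(E, Mul(2, q)))) (Function('P')(E, q) = Add(-3, Mul(Add(q, Add(E, q)), Pow(Add(E, 140), -1))) = Add(-3, Mul(Add(E, Mul(2, q)), Pow(Add(140, E), -1))) = Add(-3, Mul(Pow(Add(140, E), -1), Add(E, Mul(2, q)))))
m = -1440 (m = Mul(Add(60, 0), -24) = Mul(60, -24) = -1440)
Add(Add(Add(6340, -9835), m), Function('P')(-18, 1)) = Add(Add(Add(6340, -9835), -1440), Mul(2, Pow(Add(140, -18), -1), Add(-210, 1, Mul(-1, -18)))) = Add(Add(-3495, -1440), Mul(2, Pow(122, -1), Add(-210, 1, 18))) = Add(-4935, Mul(2, Rational(1, 122), -191)) = Add(-4935, Rational(-191, 61)) = Rational(-301226, 61)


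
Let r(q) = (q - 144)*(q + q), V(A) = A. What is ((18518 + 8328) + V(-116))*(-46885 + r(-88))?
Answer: -161796690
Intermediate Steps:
r(q) = 2*q*(-144 + q) (r(q) = (-144 + q)*(2*q) = 2*q*(-144 + q))
((18518 + 8328) + V(-116))*(-46885 + r(-88)) = ((18518 + 8328) - 116)*(-46885 + 2*(-88)*(-144 - 88)) = (26846 - 116)*(-46885 + 2*(-88)*(-232)) = 26730*(-46885 + 40832) = 26730*(-6053) = -161796690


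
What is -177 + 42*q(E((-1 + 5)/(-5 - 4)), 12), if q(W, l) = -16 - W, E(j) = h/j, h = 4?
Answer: -471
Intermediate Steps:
E(j) = 4/j
-177 + 42*q(E((-1 + 5)/(-5 - 4)), 12) = -177 + 42*(-16 - 4/((-1 + 5)/(-5 - 4))) = -177 + 42*(-16 - 4/(4/(-9))) = -177 + 42*(-16 - 4/(4*(-⅑))) = -177 + 42*(-16 - 4/(-4/9)) = -177 + 42*(-16 - 4*(-9)/4) = -177 + 42*(-16 - 1*(-9)) = -177 + 42*(-16 + 9) = -177 + 42*(-7) = -177 - 294 = -471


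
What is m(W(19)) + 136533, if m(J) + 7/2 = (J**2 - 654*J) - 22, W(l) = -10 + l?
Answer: 261405/2 ≈ 1.3070e+5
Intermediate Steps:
m(J) = -51/2 + J**2 - 654*J (m(J) = -7/2 + ((J**2 - 654*J) - 22) = -7/2 + (-22 + J**2 - 654*J) = -51/2 + J**2 - 654*J)
m(W(19)) + 136533 = (-51/2 + (-10 + 19)**2 - 654*(-10 + 19)) + 136533 = (-51/2 + 9**2 - 654*9) + 136533 = (-51/2 + 81 - 5886) + 136533 = -11661/2 + 136533 = 261405/2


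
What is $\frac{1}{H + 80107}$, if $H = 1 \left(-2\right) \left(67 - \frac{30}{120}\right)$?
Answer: $\frac{2}{159947} \approx 1.2504 \cdot 10^{-5}$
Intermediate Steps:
$H = - \frac{267}{2}$ ($H = - 2 \left(67 - \frac{1}{4}\right) = \left(-2\right) \frac{267}{4} = - \frac{267}{2} \approx -133.5$)
$\frac{1}{H + 80107} = \frac{1}{- \frac{267}{2} + 80107} = \frac{1}{\frac{159947}{2}} = \frac{2}{159947}$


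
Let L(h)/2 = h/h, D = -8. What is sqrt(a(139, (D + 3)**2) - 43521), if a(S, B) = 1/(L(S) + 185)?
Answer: I*sqrt(1521885662)/187 ≈ 208.62*I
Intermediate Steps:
L(h) = 2 (L(h) = 2*(h/h) = 2*1 = 2)
a(S, B) = 1/187 (a(S, B) = 1/(2 + 185) = 1/187)
sqrt(a(139, (D + 3)**2) - 43521) = sqrt(1/187 - 43521) = sqrt(-8138426/187) = I*sqrt(1521885662)/187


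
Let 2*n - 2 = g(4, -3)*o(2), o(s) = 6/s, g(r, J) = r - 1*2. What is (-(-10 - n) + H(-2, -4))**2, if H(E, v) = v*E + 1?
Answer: 529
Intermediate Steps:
g(r, J) = -2 + r (g(r, J) = r - 2 = -2 + r)
H(E, v) = 1 + E*v (H(E, v) = E*v + 1 = 1 + E*v)
n = 4 (n = 1 + ((-2 + 4)*(6/2))/2 = 1 + (2*(6*(1/2)))/2 = 1 + (2*3)/2 = 1 + (1/2)*6 = 1 + 3 = 4)
(-(-10 - n) + H(-2, -4))**2 = (-(-10 - 1*4) + (1 - 2*(-4)))**2 = (-(-10 - 4) + (1 + 8))**2 = (-1*(-14) + 9)**2 = (14 + 9)**2 = 23**2 = 529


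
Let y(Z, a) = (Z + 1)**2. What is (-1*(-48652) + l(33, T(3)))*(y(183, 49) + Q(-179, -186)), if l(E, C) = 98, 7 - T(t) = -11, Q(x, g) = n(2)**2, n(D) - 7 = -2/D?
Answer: 1652235000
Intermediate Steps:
n(D) = 7 - 2/D
Q(x, g) = 36 (Q(x, g) = (7 - 2/2)**2 = (7 - 2*1/2)**2 = (7 - 1)**2 = 6**2 = 36)
y(Z, a) = (1 + Z)**2
T(t) = 18 (T(t) = 7 - 1*(-11) = 7 + 11 = 18)
(-1*(-48652) + l(33, T(3)))*(y(183, 49) + Q(-179, -186)) = (-1*(-48652) + 98)*((1 + 183)**2 + 36) = (48652 + 98)*(184**2 + 36) = 48750*(33856 + 36) = 48750*33892 = 1652235000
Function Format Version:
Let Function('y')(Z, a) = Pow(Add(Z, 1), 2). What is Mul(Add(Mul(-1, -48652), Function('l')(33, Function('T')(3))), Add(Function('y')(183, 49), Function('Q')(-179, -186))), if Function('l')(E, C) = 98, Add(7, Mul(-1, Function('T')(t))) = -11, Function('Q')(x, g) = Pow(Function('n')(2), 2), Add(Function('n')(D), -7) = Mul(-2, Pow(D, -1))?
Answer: 1652235000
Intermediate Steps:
Function('n')(D) = Add(7, Mul(-2, Pow(D, -1)))
Function('Q')(x, g) = 36 (Function('Q')(x, g) = Pow(Add(7, Mul(-2, Pow(2, -1))), 2) = Pow(Add(7, Mul(-2, Rational(1, 2))), 2) = Pow(Add(7, -1), 2) = Pow(6, 2) = 36)
Function('y')(Z, a) = Pow(Add(1, Z), 2)
Function('T')(t) = 18 (Function('T')(t) = Add(7, Mul(-1, -11)) = Add(7, 11) = 18)
Mul(Add(Mul(-1, -48652), Function('l')(33, Function('T')(3))), Add(Function('y')(183, 49), Function('Q')(-179, -186))) = Mul(Add(Mul(-1, -48652), 98), Add(Pow(Add(1, 183), 2), 36)) = Mul(Add(48652, 98), Add(Pow(184, 2), 36)) = Mul(48750, Add(33856, 36)) = Mul(48750, 33892) = 1652235000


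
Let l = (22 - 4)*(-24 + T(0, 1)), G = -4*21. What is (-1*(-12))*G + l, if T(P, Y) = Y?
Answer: -1422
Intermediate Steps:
G = -84
l = -414 (l = (22 - 4)*(-24 + 1) = 18*(-23) = -414)
(-1*(-12))*G + l = -1*(-12)*(-84) - 414 = 12*(-84) - 414 = -1008 - 414 = -1422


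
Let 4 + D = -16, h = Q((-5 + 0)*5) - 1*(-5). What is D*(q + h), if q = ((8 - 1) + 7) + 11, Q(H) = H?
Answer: -100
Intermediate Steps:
h = -20 (h = (-5 + 0)*5 - 1*(-5) = -5*5 + 5 = -25 + 5 = -20)
q = 25 (q = (7 + 7) + 11 = 14 + 11 = 25)
D = -20 (D = -4 - 16 = -20)
D*(q + h) = -20*(25 - 20) = -20*5 = -100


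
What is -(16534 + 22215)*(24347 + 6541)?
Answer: -1196879112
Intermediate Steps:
-(16534 + 22215)*(24347 + 6541) = -38749*30888 = -1*1196879112 = -1196879112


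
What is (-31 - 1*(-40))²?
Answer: 81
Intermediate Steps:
(-31 - 1*(-40))² = (-31 + 40)² = 9² = 81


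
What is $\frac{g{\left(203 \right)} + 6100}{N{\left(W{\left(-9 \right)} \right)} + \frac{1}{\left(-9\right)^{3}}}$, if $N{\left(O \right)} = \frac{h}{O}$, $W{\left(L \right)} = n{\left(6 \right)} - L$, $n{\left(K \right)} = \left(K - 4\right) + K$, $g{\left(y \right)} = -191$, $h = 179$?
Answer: $\frac{73230237}{130474} \approx 561.26$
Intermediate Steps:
$n{\left(K \right)} = -4 + 2 K$ ($n{\left(K \right)} = \left(-4 + K\right) + K = -4 + 2 K$)
$W{\left(L \right)} = 8 - L$ ($W{\left(L \right)} = \left(-4 + 2 \cdot 6\right) - L = \left(-4 + 12\right) - L = 8 - L$)
$N{\left(O \right)} = \frac{179}{O}$
$\frac{g{\left(203 \right)} + 6100}{N{\left(W{\left(-9 \right)} \right)} + \frac{1}{\left(-9\right)^{3}}} = \frac{-191 + 6100}{\frac{179}{8 - -9} + \frac{1}{\left(-9\right)^{3}}} = \frac{5909}{\frac{179}{8 + 9} + \frac{1}{-729}} = \frac{5909}{\frac{179}{17} - \frac{1}{729}} = \frac{5909}{\frac{130474}{12393}} = 5909 \cdot \frac{12393}{130474} = \frac{73230237}{130474}$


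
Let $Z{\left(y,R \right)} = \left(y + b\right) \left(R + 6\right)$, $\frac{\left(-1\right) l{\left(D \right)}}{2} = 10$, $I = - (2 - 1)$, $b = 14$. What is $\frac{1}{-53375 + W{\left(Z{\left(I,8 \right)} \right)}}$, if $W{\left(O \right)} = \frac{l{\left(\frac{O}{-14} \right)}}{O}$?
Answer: $- \frac{91}{4857135} \approx -1.8735 \cdot 10^{-5}$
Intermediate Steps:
$I = -1$ ($I = \left(-1\right) 1 = -1$)
$l{\left(D \right)} = -20$ ($l{\left(D \right)} = \left(-2\right) 10 = -20$)
$Z{\left(y,R \right)} = \left(6 + R\right) \left(14 + y\right)$ ($Z{\left(y,R \right)} = \left(y + 14\right) \left(R + 6\right) = \left(14 + y\right) \left(6 + R\right) = \left(6 + R\right) \left(14 + y\right)$)
$W{\left(O \right)} = - \frac{20}{O}$
$\frac{1}{-53375 + W{\left(Z{\left(I,8 \right)} \right)}} = \frac{1}{-53375 - \frac{20}{84 + 6 \left(-1\right) + 14 \cdot 8 + 8 \left(-1\right)}} = \frac{1}{-53375 - \frac{20}{84 - 6 + 112 - 8}} = \frac{1}{-53375 - \frac{20}{182}} = \frac{1}{-53375 - \frac{10}{91}} = \frac{1}{- \frac{4857135}{91}} = - \frac{91}{4857135}$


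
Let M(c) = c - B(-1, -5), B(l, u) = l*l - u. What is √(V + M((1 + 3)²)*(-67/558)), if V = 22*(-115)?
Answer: I*√21892355/93 ≈ 50.311*I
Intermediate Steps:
B(l, u) = l² - u
M(c) = -6 + c (M(c) = c - ((-1)² - 1*(-5)) = c - (1 + 5) = c - 1*6 = c - 6 = -6 + c)
V = -2530
√(V + M((1 + 3)²)*(-67/558)) = √(-2530 + (-6 + (1 + 3)²)*(-67/558)) = √(-2530 + (-6 + 4²)*(-67*1/558)) = √(-2530 + (-6 + 16)*(-67/558)) = √(-2530 + 10*(-67/558)) = √(-2530 - 335/279) = √(-706205/279) = I*√21892355/93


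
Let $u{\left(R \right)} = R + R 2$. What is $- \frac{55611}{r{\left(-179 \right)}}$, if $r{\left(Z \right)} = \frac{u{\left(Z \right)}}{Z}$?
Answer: $-18537$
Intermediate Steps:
$u{\left(R \right)} = 3 R$ ($u{\left(R \right)} = R + 2 R = 3 R$)
$r{\left(Z \right)} = 3$ ($r{\left(Z \right)} = \frac{3 Z}{Z} = 3$)
$- \frac{55611}{r{\left(-179 \right)}} = - \frac{55611}{3} = \left(-55611\right) \frac{1}{3} = -18537$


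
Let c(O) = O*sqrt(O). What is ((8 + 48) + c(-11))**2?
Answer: 1805 - 1232*I*sqrt(11) ≈ 1805.0 - 4086.1*I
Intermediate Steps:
c(O) = O**(3/2)
((8 + 48) + c(-11))**2 = ((8 + 48) + (-11)**(3/2))**2 = (56 - 11*I*sqrt(11))**2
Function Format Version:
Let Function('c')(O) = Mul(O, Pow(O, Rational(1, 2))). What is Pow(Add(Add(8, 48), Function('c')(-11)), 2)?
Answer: Add(1805, Mul(-1232, I, Pow(11, Rational(1, 2)))) ≈ Add(1805.0, Mul(-4086.1, I))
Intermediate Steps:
Function('c')(O) = Pow(O, Rational(3, 2))
Pow(Add(Add(8, 48), Function('c')(-11)), 2) = Pow(Add(Add(8, 48), Pow(-11, Rational(3, 2))), 2) = Pow(Add(56, Mul(-11, I, Pow(11, Rational(1, 2)))), 2)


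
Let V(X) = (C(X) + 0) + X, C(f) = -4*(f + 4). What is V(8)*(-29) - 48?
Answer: 1112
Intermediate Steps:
C(f) = -16 - 4*f (C(f) = -4*(4 + f) = -16 - 4*f)
V(X) = -16 - 3*X (V(X) = ((-16 - 4*X) + 0) + X = (-16 - 4*X) + X = -16 - 3*X)
V(8)*(-29) - 48 = (-16 - 3*8)*(-29) - 48 = (-16 - 24)*(-29) - 48 = -40*(-29) - 48 = 1160 - 48 = 1112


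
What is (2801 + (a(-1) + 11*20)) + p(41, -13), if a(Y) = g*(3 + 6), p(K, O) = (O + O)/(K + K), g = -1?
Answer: 123479/41 ≈ 3011.7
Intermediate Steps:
p(K, O) = O/K (p(K, O) = (2*O)/((2*K)) = (2*O)*(1/(2*K)) = O/K)
a(Y) = -9 (a(Y) = -(3 + 6) = -1*9 = -9)
(2801 + (a(-1) + 11*20)) + p(41, -13) = (2801 + (-9 + 11*20)) - 13/41 = (2801 + (-9 + 220)) - 13*1/41 = (2801 + 211) - 13/41 = 3012 - 13/41 = 123479/41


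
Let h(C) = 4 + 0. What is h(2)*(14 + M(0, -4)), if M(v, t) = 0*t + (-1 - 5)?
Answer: 32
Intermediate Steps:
M(v, t) = -6 (M(v, t) = 0 - 6 = -6)
h(C) = 4
h(2)*(14 + M(0, -4)) = 4*(14 - 6) = 4*8 = 32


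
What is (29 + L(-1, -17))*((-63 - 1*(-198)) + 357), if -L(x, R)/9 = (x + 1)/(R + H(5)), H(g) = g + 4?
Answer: 14268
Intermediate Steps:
H(g) = 4 + g
L(x, R) = -9*(1 + x)/(9 + R) (L(x, R) = -9*(x + 1)/(R + (4 + 5)) = -9*(1 + x)/(R + 9) = -9*(1 + x)/(9 + R))
(29 + L(-1, -17))*((-63 - 1*(-198)) + 357) = (29 + 9*(-1 - 1*(-1))/(9 - 17))*((-63 - 1*(-198)) + 357) = (29 + 9*(-1 + 1)/(-8))*((-63 + 198) + 357) = (29 + 9*(-⅛)*0)*(135 + 357) = (29 + 0)*492 = 29*492 = 14268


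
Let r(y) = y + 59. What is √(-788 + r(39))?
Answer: I*√690 ≈ 26.268*I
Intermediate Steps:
r(y) = 59 + y
√(-788 + r(39)) = √(-788 + (59 + 39)) = √(-788 + 98) = √(-690) = I*√690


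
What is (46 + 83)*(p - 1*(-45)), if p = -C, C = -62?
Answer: 13803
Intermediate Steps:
p = 62 (p = -1*(-62) = 62)
(46 + 83)*(p - 1*(-45)) = (46 + 83)*(62 - 1*(-45)) = 129*(62 + 45) = 129*107 = 13803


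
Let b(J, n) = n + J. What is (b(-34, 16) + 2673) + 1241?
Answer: 3896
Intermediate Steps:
b(J, n) = J + n
(b(-34, 16) + 2673) + 1241 = ((-34 + 16) + 2673) + 1241 = (-18 + 2673) + 1241 = 2655 + 1241 = 3896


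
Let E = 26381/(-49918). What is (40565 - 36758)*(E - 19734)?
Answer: -3750306890751/49918 ≈ -7.5129e+7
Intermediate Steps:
E = -26381/49918 (E = 26381*(-1/49918) = -26381/49918 ≈ -0.52849)
(40565 - 36758)*(E - 19734) = (40565 - 36758)*(-26381/49918 - 19734) = 3807*(-985108193/49918) = -3750306890751/49918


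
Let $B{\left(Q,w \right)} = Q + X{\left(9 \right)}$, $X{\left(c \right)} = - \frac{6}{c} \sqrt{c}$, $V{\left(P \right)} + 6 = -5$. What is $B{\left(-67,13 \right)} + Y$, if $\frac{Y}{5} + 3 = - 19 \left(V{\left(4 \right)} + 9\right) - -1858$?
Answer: $9396$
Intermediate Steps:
$V{\left(P \right)} = -11$ ($V{\left(P \right)} = -6 - 5 = -11$)
$X{\left(c \right)} = - \frac{6}{\sqrt{c}}$
$Y = 9465$ ($Y = -15 + 5 \left(- 19 \left(-11 + 9\right) - -1858\right) = -15 + 5 \left(\left(-19\right) \left(-2\right) + 1858\right) = -15 + 5 \left(38 + 1858\right) = -15 + 5 \cdot 1896 = -15 + 9480 = 9465$)
$B{\left(Q,w \right)} = -2 + Q$ ($B{\left(Q,w \right)} = Q - \frac{6}{3} = Q - 2 = -2 + Q$)
$B{\left(-67,13 \right)} + Y = \left(-2 - 67\right) + 9465 = -69 + 9465 = 9396$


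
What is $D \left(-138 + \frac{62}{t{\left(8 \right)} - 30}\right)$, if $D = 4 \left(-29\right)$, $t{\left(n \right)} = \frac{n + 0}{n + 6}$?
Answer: $\frac{1673996}{103} \approx 16252.0$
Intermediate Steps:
$t{\left(n \right)} = \frac{n}{6 + n}$
$D = -116$
$D \left(-138 + \frac{62}{t{\left(8 \right)} - 30}\right) = - 116 \left(-138 + \frac{62}{\frac{8}{6 + 8} - 30}\right) = - 116 \left(-138 + \frac{62}{\frac{8}{14} - 30}\right) = - 116 \left(-138 + \frac{62}{8 \cdot \frac{1}{14} - 30}\right) = - 116 \left(-138 + \frac{62}{\frac{4}{7} - 30}\right) = - 116 \left(-138 + \frac{62}{- \frac{206}{7}}\right) = - 116 \left(-138 + 62 \left(- \frac{7}{206}\right)\right) = - 116 \left(-138 - \frac{217}{103}\right) = \left(-116\right) \left(- \frac{14431}{103}\right) = \frac{1673996}{103}$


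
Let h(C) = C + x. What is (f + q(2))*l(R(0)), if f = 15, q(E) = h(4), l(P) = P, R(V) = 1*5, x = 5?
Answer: 120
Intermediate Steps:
R(V) = 5
h(C) = 5 + C (h(C) = C + 5 = 5 + C)
q(E) = 9 (q(E) = 5 + 4 = 9)
(f + q(2))*l(R(0)) = (15 + 9)*5 = 24*5 = 120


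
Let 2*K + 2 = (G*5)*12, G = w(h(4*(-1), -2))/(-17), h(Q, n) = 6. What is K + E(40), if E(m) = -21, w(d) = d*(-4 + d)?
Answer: -734/17 ≈ -43.176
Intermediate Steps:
G = -12/17 (G = (6*(-4 + 6))/(-17) = (6*2)*(-1/17) = 12*(-1/17) = -12/17 ≈ -0.70588)
K = -377/17 (K = -1 + (-12/17*5*12)/2 = -1 + (-60/17*12)/2 = -1 + (½)*(-720/17) = -1 - 360/17 = -377/17 ≈ -22.176)
K + E(40) = -377/17 - 21 = -734/17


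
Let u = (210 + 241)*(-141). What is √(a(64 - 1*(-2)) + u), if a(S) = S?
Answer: 55*I*√21 ≈ 252.04*I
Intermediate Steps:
u = -63591 (u = 451*(-141) = -63591)
√(a(64 - 1*(-2)) + u) = √((64 - 1*(-2)) - 63591) = √((64 + 2) - 63591) = √(66 - 63591) = √(-63525) = 55*I*√21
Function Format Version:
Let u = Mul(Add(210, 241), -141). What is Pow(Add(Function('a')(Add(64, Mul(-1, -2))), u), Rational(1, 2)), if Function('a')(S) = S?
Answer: Mul(55, I, Pow(21, Rational(1, 2))) ≈ Mul(252.04, I)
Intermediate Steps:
u = -63591 (u = Mul(451, -141) = -63591)
Pow(Add(Function('a')(Add(64, Mul(-1, -2))), u), Rational(1, 2)) = Pow(Add(Add(64, Mul(-1, -2)), -63591), Rational(1, 2)) = Pow(Add(Add(64, 2), -63591), Rational(1, 2)) = Pow(Add(66, -63591), Rational(1, 2)) = Pow(-63525, Rational(1, 2)) = Mul(55, I, Pow(21, Rational(1, 2)))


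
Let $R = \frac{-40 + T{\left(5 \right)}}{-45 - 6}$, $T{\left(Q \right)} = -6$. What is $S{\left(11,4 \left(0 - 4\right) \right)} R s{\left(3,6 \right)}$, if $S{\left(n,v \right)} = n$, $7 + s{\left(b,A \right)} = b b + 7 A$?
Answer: $\frac{22264}{51} \approx 436.55$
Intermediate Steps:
$s{\left(b,A \right)} = -7 + b^{2} + 7 A$ ($s{\left(b,A \right)} = -7 + \left(b b + 7 A\right) = -7 + \left(b^{2} + 7 A\right) = -7 + b^{2} + 7 A$)
$R = \frac{46}{51}$ ($R = \frac{-40 - 6}{-45 - 6} = - \frac{46}{-51} = \left(-46\right) \left(- \frac{1}{51}\right) = \frac{46}{51} \approx 0.90196$)
$S{\left(11,4 \left(0 - 4\right) \right)} R s{\left(3,6 \right)} = 11 \cdot \frac{46}{51} \left(-7 + 3^{2} + 7 \cdot 6\right) = \frac{506 \left(-7 + 9 + 42\right)}{51} = \frac{506}{51} \cdot 44 = \frac{22264}{51}$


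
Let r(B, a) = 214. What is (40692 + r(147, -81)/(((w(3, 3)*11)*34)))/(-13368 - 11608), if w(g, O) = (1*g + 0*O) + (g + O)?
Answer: -68484743/42034608 ≈ -1.6292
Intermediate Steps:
w(g, O) = O + 2*g (w(g, O) = (g + 0) + (O + g) = g + (O + g) = O + 2*g)
(40692 + r(147, -81)/(((w(3, 3)*11)*34)))/(-13368 - 11608) = (40692 + 214/((((3 + 2*3)*11)*34)))/(-13368 - 11608) = (40692 + 214/((((3 + 6)*11)*34)))/(-24976) = (40692 + 214/(((9*11)*34)))*(-1/24976) = (40692 + 214/((99*34)))*(-1/24976) = (40692 + 214/3366)*(-1/24976) = (40692 + 214*(1/3366))*(-1/24976) = (40692 + 107/1683)*(-1/24976) = (68484743/1683)*(-1/24976) = -68484743/42034608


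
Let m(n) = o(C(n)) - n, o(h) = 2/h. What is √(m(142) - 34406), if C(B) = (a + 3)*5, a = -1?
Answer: I*√863695/5 ≈ 185.87*I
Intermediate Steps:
C(B) = 10 (C(B) = (-1 + 3)*5 = 2*5 = 10)
m(n) = ⅕ - n (m(n) = 2/10 - n = 2*(⅒) - n = ⅕ - n)
√(m(142) - 34406) = √((⅕ - 1*142) - 34406) = √((⅕ - 142) - 34406) = √(-709/5 - 34406) = √(-172739/5) = I*√863695/5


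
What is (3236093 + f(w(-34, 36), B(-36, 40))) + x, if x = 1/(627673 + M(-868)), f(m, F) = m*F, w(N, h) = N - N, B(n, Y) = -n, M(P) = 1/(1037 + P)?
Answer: 343274189304803/106076738 ≈ 3.2361e+6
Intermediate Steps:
w(N, h) = 0
f(m, F) = F*m
x = 169/106076738 (x = 1/(627673 + 1/(1037 - 868)) = 1/(627673 + 1/169) = 1/(106076738/169) = 169/106076738 ≈ 1.5932e-6)
(3236093 + f(w(-34, 36), B(-36, 40))) + x = (3236093 - 1*(-36)*0) + 169/106076738 = (3236093 + 36*0) + 169/106076738 = (3236093 + 0) + 169/106076738 = 3236093 + 169/106076738 = 343274189304803/106076738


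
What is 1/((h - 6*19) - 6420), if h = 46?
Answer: -1/6488 ≈ -0.00015413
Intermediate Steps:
1/((h - 6*19) - 6420) = 1/((46 - 6*19) - 6420) = 1/((46 - 114) - 6420) = 1/(-68 - 6420) = 1/(-6488) = -1/6488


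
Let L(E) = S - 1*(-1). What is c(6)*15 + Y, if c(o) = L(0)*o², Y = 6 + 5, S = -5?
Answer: -2149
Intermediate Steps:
L(E) = -4 (L(E) = -5 - 1*(-1) = -5 + 1 = -4)
Y = 11
c(o) = -4*o²
c(6)*15 + Y = -4*6²*15 + 11 = -4*36*15 + 11 = -144*15 + 11 = -2160 + 11 = -2149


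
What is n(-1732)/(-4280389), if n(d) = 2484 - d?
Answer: -4216/4280389 ≈ -0.00098496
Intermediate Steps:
n(-1732)/(-4280389) = (2484 - 1*(-1732))/(-4280389) = (2484 + 1732)*(-1/4280389) = 4216*(-1/4280389) = -4216/4280389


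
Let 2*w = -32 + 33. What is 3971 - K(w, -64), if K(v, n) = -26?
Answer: 3997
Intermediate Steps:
w = 1/2 (w = (-32 + 33)/2 = (1/2)*1 = 1/2 ≈ 0.50000)
3971 - K(w, -64) = 3971 - 1*(-26) = 3971 + 26 = 3997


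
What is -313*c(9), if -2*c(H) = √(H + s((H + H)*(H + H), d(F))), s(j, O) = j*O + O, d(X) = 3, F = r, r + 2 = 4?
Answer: 313*√246 ≈ 4909.2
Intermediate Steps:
r = 2 (r = -2 + 4 = 2)
F = 2
s(j, O) = O + O*j (s(j, O) = O*j + O = O + O*j)
c(H) = -√(3 + H + 12*H²)/2 (c(H) = -√(H + 3*(1 + (H + H)*(H + H)))/2 = -√(H + 3*(1 + (2*H)*(2*H)))/2 = -√(H + 3*(1 + 4*H²))/2 = -√(H + (3 + 12*H²))/2 = -√(3 + H + 12*H²)/2)
-313*c(9) = -(-313)*√(3 + 9 + 12*9²)/2 = -(-313)*√(3 + 9 + 12*81)/2 = -(-313)*√(3 + 9 + 972)/2 = -(-313)*√984/2 = -(-313)*2*√246/2 = -(-313)*√246 = 313*√246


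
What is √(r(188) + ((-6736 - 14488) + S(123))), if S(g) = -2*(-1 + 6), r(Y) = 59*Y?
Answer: I*√10142 ≈ 100.71*I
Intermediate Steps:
S(g) = -10 (S(g) = -2*5 = -10)
√(r(188) + ((-6736 - 14488) + S(123))) = √(59*188 + ((-6736 - 14488) - 10)) = √(11092 + (-21224 - 10)) = √(11092 - 21234) = √(-10142) = I*√10142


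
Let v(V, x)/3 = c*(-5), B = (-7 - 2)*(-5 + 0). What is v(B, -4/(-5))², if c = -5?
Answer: 5625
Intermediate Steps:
B = 45 (B = -9*(-5) = 45)
v(V, x) = 75 (v(V, x) = 3*(-5*(-5)) = 3*25 = 75)
v(B, -4/(-5))² = 75² = 5625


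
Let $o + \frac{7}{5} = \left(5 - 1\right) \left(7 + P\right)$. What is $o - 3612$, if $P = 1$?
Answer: $- \frac{17907}{5} \approx -3581.4$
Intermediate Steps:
$o = \frac{153}{5}$ ($o = - \frac{7}{5} + \left(5 - 1\right) \left(7 + 1\right) = - \frac{7}{5} + \left(5 - 1\right) 8 = - \frac{7}{5} + 4 \cdot 8 = - \frac{7}{5} + 32 = \frac{153}{5} \approx 30.6$)
$o - 3612 = \frac{153}{5} - 3612 = - \frac{17907}{5}$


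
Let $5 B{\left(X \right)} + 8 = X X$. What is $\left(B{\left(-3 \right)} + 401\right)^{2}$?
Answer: $\frac{4024036}{25} \approx 1.6096 \cdot 10^{5}$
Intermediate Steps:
$B{\left(X \right)} = - \frac{8}{5} + \frac{X^{2}}{5}$ ($B{\left(X \right)} = - \frac{8}{5} + \frac{X X}{5} = - \frac{8}{5} + \frac{X^{2}}{5}$)
$\left(B{\left(-3 \right)} + 401\right)^{2} = \left(\left(- \frac{8}{5} + \frac{\left(-3\right)^{2}}{5}\right) + 401\right)^{2} = \left(\left(- \frac{8}{5} + \frac{1}{5} \cdot 9\right) + 401\right)^{2} = \left(\left(- \frac{8}{5} + \frac{9}{5}\right) + 401\right)^{2} = \left(\frac{1}{5} + 401\right)^{2} = \left(\frac{2006}{5}\right)^{2} = \frac{4024036}{25}$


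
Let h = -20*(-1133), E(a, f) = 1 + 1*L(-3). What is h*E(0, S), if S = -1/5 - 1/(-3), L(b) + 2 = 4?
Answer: 67980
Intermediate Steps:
L(b) = 2 (L(b) = -2 + 4 = 2)
S = 2/15 (S = -1*1/5 - 1*(-1/3) = -1/5 + 1/3 = 2/15 ≈ 0.13333)
E(a, f) = 3 (E(a, f) = 1 + 1*2 = 1 + 2 = 3)
h = 22660
h*E(0, S) = 22660*3 = 67980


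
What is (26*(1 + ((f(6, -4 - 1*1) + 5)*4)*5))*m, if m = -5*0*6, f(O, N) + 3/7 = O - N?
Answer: 0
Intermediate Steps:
f(O, N) = -3/7 + O - N (f(O, N) = -3/7 + (O - N) = -3/7 + O - N)
m = 0 (m = 0*6 = 0)
(26*(1 + ((f(6, -4 - 1*1) + 5)*4)*5))*m = (26*(1 + (((-3/7 + 6 - (-4 - 1*1)) + 5)*4)*5))*0 = (26*(1 + (((-3/7 + 6 - (-4 - 1)) + 5)*4)*5))*0 = (26*(1 + (((-3/7 + 6 - 1*(-5)) + 5)*4)*5))*0 = (26*(1 + (((-3/7 + 6 + 5) + 5)*4)*5))*0 = (26*(1 + ((74/7 + 5)*4)*5))*0 = (26*(1 + ((109/7)*4)*5))*0 = (26*(1 + (436/7)*5))*0 = (26*(1 + 2180/7))*0 = (26*(2187/7))*0 = (56862/7)*0 = 0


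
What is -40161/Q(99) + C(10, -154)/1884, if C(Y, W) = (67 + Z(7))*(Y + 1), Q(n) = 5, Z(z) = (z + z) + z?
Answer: -18914621/2355 ≈ -8031.7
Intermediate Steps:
Z(z) = 3*z (Z(z) = 2*z + z = 3*z)
C(Y, W) = 88 + 88*Y (C(Y, W) = (67 + 3*7)*(Y + 1) = (67 + 21)*(1 + Y) = 88*(1 + Y) = 88 + 88*Y)
-40161/Q(99) + C(10, -154)/1884 = -40161/5 + (88 + 88*10)/1884 = -40161*⅕ + (88 + 880)*(1/1884) = -40161/5 + 968*(1/1884) = -40161/5 + 242/471 = -18914621/2355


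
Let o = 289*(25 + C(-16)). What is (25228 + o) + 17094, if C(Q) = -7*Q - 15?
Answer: 77580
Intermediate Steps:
C(Q) = -15 - 7*Q
o = 35258 (o = 289*(25 + (-15 - 7*(-16))) = 289*(25 + (-15 + 112)) = 289*(25 + 97) = 289*122 = 35258)
(25228 + o) + 17094 = (25228 + 35258) + 17094 = 60486 + 17094 = 77580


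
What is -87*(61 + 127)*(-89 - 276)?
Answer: 5969940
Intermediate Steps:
-87*(61 + 127)*(-89 - 276) = -16356*(-365) = -87*(-68620) = 5969940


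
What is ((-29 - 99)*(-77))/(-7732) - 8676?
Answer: -16773172/1933 ≈ -8677.3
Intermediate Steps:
((-29 - 99)*(-77))/(-7732) - 8676 = -128*(-77)*(-1/7732) - 8676 = 9856*(-1/7732) - 8676 = -2464/1933 - 8676 = -16773172/1933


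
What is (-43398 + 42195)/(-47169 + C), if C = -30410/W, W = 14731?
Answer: 17721393/694876949 ≈ 0.025503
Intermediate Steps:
C = -30410/14731 ≈ -2.0644
(-43398 + 42195)/(-47169 + C) = (-43398 + 42195)/(-47169 - 30410/14731) = -1203/(-694876949/14731) = -1203*(-14731/694876949) = 17721393/694876949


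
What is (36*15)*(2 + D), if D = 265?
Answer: 144180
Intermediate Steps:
(36*15)*(2 + D) = (36*15)*(2 + 265) = 540*267 = 144180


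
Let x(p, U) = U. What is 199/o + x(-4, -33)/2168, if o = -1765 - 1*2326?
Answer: -566435/8869288 ≈ -0.063865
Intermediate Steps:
o = -4091 (o = -1765 - 2326 = -4091)
199/o + x(-4, -33)/2168 = 199/(-4091) - 33/2168 = 199*(-1/4091) - 33*1/2168 = -199/4091 - 33/2168 = -566435/8869288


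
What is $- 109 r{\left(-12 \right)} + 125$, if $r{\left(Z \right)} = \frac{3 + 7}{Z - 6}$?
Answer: $\frac{1670}{9} \approx 185.56$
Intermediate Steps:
$r{\left(Z \right)} = \frac{10}{-6 + Z}$
$- 109 r{\left(-12 \right)} + 125 = - 109 \frac{10}{-6 - 12} + 125 = - 109 \frac{10}{-18} + 125 = - 109 \cdot 10 \left(- \frac{1}{18}\right) + 125 = \left(-109\right) \left(- \frac{5}{9}\right) + 125 = \frac{545}{9} + 125 = \frac{1670}{9}$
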